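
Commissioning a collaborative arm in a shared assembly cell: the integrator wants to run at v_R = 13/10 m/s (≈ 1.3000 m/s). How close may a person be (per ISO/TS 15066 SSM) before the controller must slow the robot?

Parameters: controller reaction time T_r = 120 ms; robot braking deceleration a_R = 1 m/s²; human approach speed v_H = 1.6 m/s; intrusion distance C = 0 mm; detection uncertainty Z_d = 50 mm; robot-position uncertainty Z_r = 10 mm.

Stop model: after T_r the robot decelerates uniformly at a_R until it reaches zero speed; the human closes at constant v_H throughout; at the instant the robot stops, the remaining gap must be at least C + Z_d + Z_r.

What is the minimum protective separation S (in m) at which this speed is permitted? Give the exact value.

braking lasts T_s = (13/10)/1 = 1.3000 s
robot in T_r: 1.3000·0.1200 = 0.1560 m
robot covers 1.3000·1.3000 − ½·1.0000·1.3000² = 0.8450 m while stopping
human over T_r+T_s: 1.6000·(0.1200+1.3000) = 2.2720 m
margins: 0.0000+0.0500+0.0100 = 0.0600 m
S_min ≈ 0.1560+0.8450+2.2720+0.0600  ⇒  S_min = 3333/1000 m

S_min = 3333/1000 m = 3.3330 m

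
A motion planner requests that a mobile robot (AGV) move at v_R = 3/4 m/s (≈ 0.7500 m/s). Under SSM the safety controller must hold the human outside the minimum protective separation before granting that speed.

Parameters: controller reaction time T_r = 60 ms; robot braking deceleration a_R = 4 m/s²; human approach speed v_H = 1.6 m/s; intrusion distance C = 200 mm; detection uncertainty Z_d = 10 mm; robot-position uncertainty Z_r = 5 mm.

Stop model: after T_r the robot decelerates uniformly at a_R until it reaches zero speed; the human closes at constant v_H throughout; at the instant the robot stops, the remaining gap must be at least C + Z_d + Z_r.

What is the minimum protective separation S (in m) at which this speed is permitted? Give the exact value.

S_min = 11621/16000 m = 0.7263 m

braking lasts T_s = (3/4)/4 = 0.1875 s
reaction-phase robot travel = 0.7500·0.0600 = 0.0450 m
robot covers 0.7500·0.1875 − ½·4.0000·0.1875² = 0.0703 m while stopping
human closes 1.6000·0.2475 = 0.3960 m
residual clearance needed = 0.2000+0.0100+0.0050 = 0.2150 m
S_min ≈ 0.0450+0.0703+0.3960+0.2150  ⇒  S_min = 11621/16000 m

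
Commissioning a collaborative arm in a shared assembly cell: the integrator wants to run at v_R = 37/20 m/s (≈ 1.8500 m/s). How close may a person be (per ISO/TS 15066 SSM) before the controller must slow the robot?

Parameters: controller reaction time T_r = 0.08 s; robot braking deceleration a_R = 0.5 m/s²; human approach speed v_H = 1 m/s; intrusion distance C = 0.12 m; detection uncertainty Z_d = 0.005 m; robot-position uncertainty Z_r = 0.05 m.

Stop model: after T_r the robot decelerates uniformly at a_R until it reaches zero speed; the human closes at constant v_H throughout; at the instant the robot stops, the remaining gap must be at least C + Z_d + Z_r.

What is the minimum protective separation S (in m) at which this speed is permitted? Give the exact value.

S_min = 15051/2000 m = 7.5255 m

stop time T_s = (37/20)/(1/2) = 3.7000 s
reaction-phase robot travel = 1.8500·0.0800 = 0.1480 m
robot under decel: 1.8500²/(2·0.5000) = 3.4225 m
human closes 1.0000·3.7800 = 3.7800 m
residual clearance needed = 0.1200+0.0050+0.0500 = 0.1750 m
S_min ≈ 0.1480+3.4225+3.7800+0.1750  ⇒  S_min = 15051/2000 m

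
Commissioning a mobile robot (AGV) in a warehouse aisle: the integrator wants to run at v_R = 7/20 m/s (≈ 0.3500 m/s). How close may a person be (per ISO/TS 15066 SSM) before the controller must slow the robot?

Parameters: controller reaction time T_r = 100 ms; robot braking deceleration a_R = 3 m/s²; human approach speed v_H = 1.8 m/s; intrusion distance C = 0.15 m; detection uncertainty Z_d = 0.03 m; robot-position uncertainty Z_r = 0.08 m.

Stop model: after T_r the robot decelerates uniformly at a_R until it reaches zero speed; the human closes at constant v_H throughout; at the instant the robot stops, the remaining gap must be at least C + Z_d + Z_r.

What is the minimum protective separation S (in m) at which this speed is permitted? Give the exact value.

stop time T_s = (7/20)/3 = 0.1167 s
reaction-phase robot travel = 0.3500·0.1000 = 0.0350 m
robot under decel: 0.3500²/(2·3.0000) = 0.0204 m
human over T_r+T_s: 1.8000·(0.1000+0.1167) = 0.3900 m
residual clearance needed = 0.1500+0.0300+0.0800 = 0.2600 m
S_min ≈ 0.0350+0.0204+0.3900+0.2600  ⇒  S_min = 1693/2400 m

S_min = 1693/2400 m = 0.7054 m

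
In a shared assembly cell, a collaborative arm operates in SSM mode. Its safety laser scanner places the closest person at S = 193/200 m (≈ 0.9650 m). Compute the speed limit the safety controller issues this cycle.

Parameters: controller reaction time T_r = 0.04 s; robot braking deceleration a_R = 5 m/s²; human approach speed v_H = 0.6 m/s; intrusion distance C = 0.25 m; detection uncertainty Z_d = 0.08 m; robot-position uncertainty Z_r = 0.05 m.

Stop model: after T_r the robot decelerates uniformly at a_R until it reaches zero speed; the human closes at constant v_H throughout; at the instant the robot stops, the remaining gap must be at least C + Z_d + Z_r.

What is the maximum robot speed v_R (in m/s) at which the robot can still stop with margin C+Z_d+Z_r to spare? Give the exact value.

v_R_max = 17/10 m/s = 1.7000 m/s

at the boundary: (1/10)·v² + (4/25)·v + (-561/1000) = 0
  disc = (4/25)² − 4·(1/10)·(-561/1000) = 1/4 ; √disc = 1/2
  v_R = (−(4/25) + 1/2) / (2·(1/10)) = 17/10 m/s
check:
stop time T_s = (17/10)/5 = 0.3400 s
robot in T_r: 1.7000·0.0400 = 0.0680 m
robot under decel: 1.7000²/(2·5.0000) = 0.2890 m
human closes 0.6000·0.3800 = 0.2280 m
C+Z_d+Z_r = 0.2500+0.0800+0.0500 = 0.3800 m
sum ≈ 0.0680+0.2890+0.2280+0.3800 ≈ 0.9650 m = S ✓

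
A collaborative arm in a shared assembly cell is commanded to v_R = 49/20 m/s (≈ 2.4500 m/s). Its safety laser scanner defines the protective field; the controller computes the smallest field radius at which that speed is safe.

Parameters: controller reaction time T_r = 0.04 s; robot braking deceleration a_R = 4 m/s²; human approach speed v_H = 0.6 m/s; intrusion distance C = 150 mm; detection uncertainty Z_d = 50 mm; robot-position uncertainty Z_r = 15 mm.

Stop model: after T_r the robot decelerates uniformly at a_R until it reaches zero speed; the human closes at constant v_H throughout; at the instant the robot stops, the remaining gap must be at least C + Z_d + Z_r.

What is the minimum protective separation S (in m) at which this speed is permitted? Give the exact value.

S_min = 23277/16000 m = 1.4548 m

braking lasts T_s = (49/20)/4 = 0.6125 s
reaction-phase robot travel = 2.4500·0.0400 = 0.0980 m
robot covers 2.4500·0.6125 − ½·4.0000·0.6125² = 0.7503 m while stopping
human closes 0.6000·0.6525 = 0.3915 m
C+Z_d+Z_r = 0.1500+0.0500+0.0150 = 0.2150 m
S_min ≈ 0.0980+0.7503+0.3915+0.2150  ⇒  S_min = 23277/16000 m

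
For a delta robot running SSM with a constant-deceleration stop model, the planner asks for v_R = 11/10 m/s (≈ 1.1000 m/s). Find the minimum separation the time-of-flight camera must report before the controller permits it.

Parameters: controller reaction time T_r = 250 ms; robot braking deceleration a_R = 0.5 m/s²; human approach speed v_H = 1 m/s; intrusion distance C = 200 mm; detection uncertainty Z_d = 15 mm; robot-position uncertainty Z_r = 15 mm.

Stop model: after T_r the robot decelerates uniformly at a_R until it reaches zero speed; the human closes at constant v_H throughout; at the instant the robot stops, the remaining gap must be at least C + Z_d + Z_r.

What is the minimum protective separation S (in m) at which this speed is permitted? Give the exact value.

S_min = 833/200 m = 4.1650 m

T_s = v_R/a_R = (11/10)/(1/2) = 2.2000 s
robot covers v_R·T_r = 1.1000·0.2500 = 0.2750 m before braking
braking distance = 1.1000²/(2·0.5000) = 1.2100 m
human closes 1.0000·2.4500 = 2.4500 m
C+Z_d+Z_r = 0.2000+0.0150+0.0150 = 0.2300 m
S_min ≈ 0.2750+1.2100+2.4500+0.2300  ⇒  S_min = 833/200 m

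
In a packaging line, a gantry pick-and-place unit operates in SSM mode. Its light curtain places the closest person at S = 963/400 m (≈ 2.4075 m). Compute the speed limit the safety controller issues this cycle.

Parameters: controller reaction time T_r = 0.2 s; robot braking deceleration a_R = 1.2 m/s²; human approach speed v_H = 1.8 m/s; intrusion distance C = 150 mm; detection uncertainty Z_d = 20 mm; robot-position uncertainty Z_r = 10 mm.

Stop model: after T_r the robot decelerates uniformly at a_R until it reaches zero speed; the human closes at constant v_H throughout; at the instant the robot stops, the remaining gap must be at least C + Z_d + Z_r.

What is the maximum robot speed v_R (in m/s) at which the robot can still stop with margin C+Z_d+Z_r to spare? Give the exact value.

at the boundary: (5/12)·v² + (17/10)·v + (-747/400) = 0
  disc = (17/10)² − 4·(5/12)·(-747/400) = 2401/400 ; √disc = 49/20
  v_R = (−(17/10) + 49/20) / (2·(5/12)) = 9/10 m/s
check:
stop time T_s = (9/10)/(6/5) = 0.7500 s
reaction-phase robot travel = 0.9000·0.2000 = 0.1800 m
braking distance = 0.9000²/(2·1.2000) = 0.3375 m
human closes 1.8000·0.9500 = 1.7100 m
margins: 0.1500+0.0200+0.0100 = 0.1800 m
sum ≈ 0.1800+0.3375+1.7100+0.1800 ≈ 2.4075 m = S ✓

v_R_max = 9/10 m/s = 0.9000 m/s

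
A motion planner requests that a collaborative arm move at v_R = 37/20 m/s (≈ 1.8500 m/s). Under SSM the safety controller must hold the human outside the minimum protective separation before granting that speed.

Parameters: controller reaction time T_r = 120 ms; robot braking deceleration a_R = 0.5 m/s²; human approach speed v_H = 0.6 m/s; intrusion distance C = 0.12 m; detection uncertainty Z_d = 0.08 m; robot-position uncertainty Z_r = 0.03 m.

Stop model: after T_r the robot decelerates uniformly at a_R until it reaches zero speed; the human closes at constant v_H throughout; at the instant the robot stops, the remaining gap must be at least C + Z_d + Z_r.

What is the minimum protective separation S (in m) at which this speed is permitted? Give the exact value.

T_s = v_R/a_R = (37/20)/(1/2) = 3.7000 s
robot covers v_R·T_r = 1.8500·0.1200 = 0.2220 m before braking
braking distance = 1.8500²/(2·0.5000) = 3.4225 m
person approaches 0.6000·(0.1200+3.7000) = 2.2920 m
residual clearance needed = 0.1200+0.0800+0.0300 = 0.2300 m
S_min ≈ 0.2220+3.4225+2.2920+0.2300  ⇒  S_min = 12333/2000 m

S_min = 12333/2000 m = 6.1665 m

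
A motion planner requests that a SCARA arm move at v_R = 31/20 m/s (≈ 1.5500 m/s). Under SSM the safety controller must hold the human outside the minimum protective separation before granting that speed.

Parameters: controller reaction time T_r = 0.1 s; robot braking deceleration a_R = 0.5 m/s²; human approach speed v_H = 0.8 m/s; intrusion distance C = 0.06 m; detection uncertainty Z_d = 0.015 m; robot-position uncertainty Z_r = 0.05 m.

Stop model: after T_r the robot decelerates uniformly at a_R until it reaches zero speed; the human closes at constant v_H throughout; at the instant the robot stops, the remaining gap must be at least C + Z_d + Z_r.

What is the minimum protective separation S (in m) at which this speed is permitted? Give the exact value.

S_min = 2097/400 m = 5.2425 m

braking lasts T_s = (31/20)/(1/2) = 3.1000 s
robot in T_r: 1.5500·0.1000 = 0.1550 m
robot under decel: 1.5500²/(2·0.5000) = 2.4025 m
human closes 0.8000·3.2000 = 2.5600 m
margins: 0.0600+0.0150+0.0500 = 0.1250 m
S_min ≈ 0.1550+2.4025+2.5600+0.1250  ⇒  S_min = 2097/400 m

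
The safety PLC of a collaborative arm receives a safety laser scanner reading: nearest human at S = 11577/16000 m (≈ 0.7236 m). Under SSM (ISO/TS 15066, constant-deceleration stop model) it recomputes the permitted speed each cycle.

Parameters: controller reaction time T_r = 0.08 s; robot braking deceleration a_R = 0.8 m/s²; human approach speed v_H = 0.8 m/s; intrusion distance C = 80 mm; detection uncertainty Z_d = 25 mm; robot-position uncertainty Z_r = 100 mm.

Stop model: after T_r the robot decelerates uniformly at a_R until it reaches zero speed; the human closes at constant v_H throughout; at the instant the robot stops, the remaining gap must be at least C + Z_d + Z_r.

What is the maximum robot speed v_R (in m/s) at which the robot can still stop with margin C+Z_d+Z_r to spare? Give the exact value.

quadratic (5/8)·v² + (27/25)·v + (-7273/16000) = 0
  disc = (27/25)² − 4·(5/8)·(-7273/16000) = 368449/160000 ; √disc = 607/400
  v_R = (−(27/25) + 607/400) / (2·(5/8)) = 7/20 m/s
check:
stop time T_s = (7/20)/(4/5) = 0.4375 s
reaction-phase robot travel = 0.3500·0.0800 = 0.0280 m
robot under decel: 0.3500²/(2·0.8000) = 0.0766 m
person approaches 0.8000·(0.0800+0.4375) = 0.4140 m
residual clearance needed = 0.0800+0.0250+0.1000 = 0.2050 m
sum ≈ 0.0280+0.0766+0.4140+0.2050 ≈ 0.7236 m = S ✓

v_R_max = 7/20 m/s = 0.3500 m/s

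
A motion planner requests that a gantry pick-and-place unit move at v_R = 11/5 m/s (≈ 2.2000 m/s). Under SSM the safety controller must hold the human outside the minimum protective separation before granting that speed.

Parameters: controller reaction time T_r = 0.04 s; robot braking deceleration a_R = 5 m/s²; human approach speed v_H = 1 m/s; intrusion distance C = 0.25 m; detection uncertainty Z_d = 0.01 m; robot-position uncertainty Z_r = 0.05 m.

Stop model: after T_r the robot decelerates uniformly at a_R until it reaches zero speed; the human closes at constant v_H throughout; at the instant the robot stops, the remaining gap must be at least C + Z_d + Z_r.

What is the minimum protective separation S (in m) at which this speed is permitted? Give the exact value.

S_min = 681/500 m = 1.3620 m

braking lasts T_s = (11/5)/5 = 0.4400 s
robot covers v_R·T_r = 2.2000·0.0400 = 0.0880 m before braking
robot under decel: 2.2000²/(2·5.0000) = 0.4840 m
person approaches 1.0000·(0.0400+0.4400) = 0.4800 m
residual clearance needed = 0.2500+0.0100+0.0500 = 0.3100 m
S_min ≈ 0.0880+0.4840+0.4800+0.3100  ⇒  S_min = 681/500 m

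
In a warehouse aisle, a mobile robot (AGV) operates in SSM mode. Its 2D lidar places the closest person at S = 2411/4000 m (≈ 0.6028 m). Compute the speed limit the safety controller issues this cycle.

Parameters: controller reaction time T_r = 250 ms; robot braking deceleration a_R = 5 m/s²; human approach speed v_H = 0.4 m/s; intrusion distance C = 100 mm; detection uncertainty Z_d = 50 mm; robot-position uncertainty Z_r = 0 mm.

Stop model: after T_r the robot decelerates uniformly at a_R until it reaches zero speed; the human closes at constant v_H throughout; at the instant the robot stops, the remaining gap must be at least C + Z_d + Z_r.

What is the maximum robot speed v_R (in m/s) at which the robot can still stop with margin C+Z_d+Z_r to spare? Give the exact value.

v_R_max = 17/20 m/s = 0.8500 m/s

quadratic (1/10)·v² + (33/100)·v + (-1411/4000) = 0
  disc = (33/100)² − 4·(1/10)·(-1411/4000) = 1/4 ; √disc = 1/2
  v_R = (−(33/100) + 1/2) / (2·(1/10)) = 17/20 m/s
check:
T_s = v_R/a_R = (17/20)/5 = 0.1700 s
reaction-phase robot travel = 0.8500·0.2500 = 0.2125 m
robot covers 0.8500·0.1700 − ½·5.0000·0.1700² = 0.0722 m while stopping
human closes 0.4000·0.4200 = 0.1680 m
residual clearance needed = 0.1000+0.0500+0.0000 = 0.1500 m
sum ≈ 0.2125+0.0722+0.1680+0.1500 ≈ 0.6028 m = S ✓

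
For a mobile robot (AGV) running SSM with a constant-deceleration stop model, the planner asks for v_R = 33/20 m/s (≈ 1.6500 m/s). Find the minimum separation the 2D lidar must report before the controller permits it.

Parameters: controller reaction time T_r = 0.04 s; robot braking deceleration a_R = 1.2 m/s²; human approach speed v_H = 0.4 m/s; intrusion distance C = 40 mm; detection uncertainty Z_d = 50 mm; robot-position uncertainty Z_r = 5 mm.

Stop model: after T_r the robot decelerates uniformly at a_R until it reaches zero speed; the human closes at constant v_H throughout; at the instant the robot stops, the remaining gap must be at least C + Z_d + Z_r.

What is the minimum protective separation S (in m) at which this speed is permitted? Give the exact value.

S_min = 14891/8000 m = 1.8614 m

stop time T_s = (33/20)/(6/5) = 1.3750 s
robot covers v_R·T_r = 1.6500·0.0400 = 0.0660 m before braking
robot covers 1.6500·1.3750 − ½·1.2000·1.3750² = 1.1344 m while stopping
person approaches 0.4000·(0.0400+1.3750) = 0.5660 m
residual clearance needed = 0.0400+0.0500+0.0050 = 0.0950 m
S_min ≈ 0.0660+1.1344+0.5660+0.0950  ⇒  S_min = 14891/8000 m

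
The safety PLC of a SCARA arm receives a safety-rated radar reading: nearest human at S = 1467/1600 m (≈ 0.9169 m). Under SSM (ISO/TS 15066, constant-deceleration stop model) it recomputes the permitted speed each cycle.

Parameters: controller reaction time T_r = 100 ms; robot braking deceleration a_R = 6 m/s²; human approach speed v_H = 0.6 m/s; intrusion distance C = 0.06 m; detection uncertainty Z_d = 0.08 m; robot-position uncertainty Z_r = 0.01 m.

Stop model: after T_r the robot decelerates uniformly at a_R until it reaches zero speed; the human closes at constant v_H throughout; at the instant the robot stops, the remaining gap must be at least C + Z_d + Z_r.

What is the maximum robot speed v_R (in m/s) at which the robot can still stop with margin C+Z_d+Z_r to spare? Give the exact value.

v_R_max = 39/20 m/s = 1.9500 m/s

quadratic (1/12)·v² + (1/5)·v + (-1131/1600) = 0
  disc = (1/5)² − 4·(1/12)·(-1131/1600) = 441/1600 ; √disc = 21/40
  v_R = (−(1/5) + 21/40) / (2·(1/12)) = 39/20 m/s
check:
braking lasts T_s = (39/20)/6 = 0.3250 s
robot in T_r: 1.9500·0.1000 = 0.1950 m
braking distance = 1.9500²/(2·6.0000) = 0.3169 m
human over T_r+T_s: 0.6000·(0.1000+0.3250) = 0.2550 m
residual clearance needed = 0.0600+0.0800+0.0100 = 0.1500 m
sum ≈ 0.1950+0.3169+0.2550+0.1500 ≈ 0.9169 m = S ✓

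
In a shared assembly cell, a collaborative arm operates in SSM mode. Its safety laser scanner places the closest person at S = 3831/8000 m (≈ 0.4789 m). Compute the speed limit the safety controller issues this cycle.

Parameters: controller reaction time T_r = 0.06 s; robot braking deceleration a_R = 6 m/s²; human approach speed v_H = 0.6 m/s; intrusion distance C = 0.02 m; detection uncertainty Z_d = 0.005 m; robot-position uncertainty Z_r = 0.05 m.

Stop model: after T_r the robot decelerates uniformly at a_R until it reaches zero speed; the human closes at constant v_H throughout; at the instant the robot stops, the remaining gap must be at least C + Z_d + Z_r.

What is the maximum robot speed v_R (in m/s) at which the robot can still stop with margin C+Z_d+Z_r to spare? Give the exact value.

v_R_max = 27/20 m/s = 1.3500 m/s

at the boundary: (1/12)·v² + (4/25)·v + (-2943/8000) = 0
  disc = (4/25)² − 4·(1/12)·(-2943/8000) = 5929/40000 ; √disc = 77/200
  v_R = (−(4/25) + 77/200) / (2·(1/12)) = 27/20 m/s
check:
stop time T_s = (27/20)/6 = 0.2250 s
reaction-phase robot travel = 1.3500·0.0600 = 0.0810 m
braking distance = 1.3500²/(2·6.0000) = 0.1519 m
human over T_r+T_s: 0.6000·(0.0600+0.2250) = 0.1710 m
margins: 0.0200+0.0050+0.0500 = 0.0750 m
sum ≈ 0.0810+0.1519+0.1710+0.0750 ≈ 0.4789 m = S ✓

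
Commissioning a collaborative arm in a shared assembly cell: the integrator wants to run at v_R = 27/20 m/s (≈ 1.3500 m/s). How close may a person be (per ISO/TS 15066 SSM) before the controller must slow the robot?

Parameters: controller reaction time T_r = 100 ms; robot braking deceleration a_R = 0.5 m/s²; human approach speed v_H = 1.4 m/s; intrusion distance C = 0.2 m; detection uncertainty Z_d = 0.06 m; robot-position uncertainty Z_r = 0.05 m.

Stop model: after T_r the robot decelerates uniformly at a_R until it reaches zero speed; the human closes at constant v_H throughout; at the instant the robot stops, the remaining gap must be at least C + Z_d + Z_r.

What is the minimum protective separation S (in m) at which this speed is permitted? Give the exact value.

S_min = 99/16 m = 6.1875 m

stop time T_s = (27/20)/(1/2) = 2.7000 s
robot in T_r: 1.3500·0.1000 = 0.1350 m
robot covers 1.3500·2.7000 − ½·0.5000·2.7000² = 1.8225 m while stopping
human over T_r+T_s: 1.4000·(0.1000+2.7000) = 3.9200 m
residual clearance needed = 0.2000+0.0600+0.0500 = 0.3100 m
S_min ≈ 0.1350+1.8225+3.9200+0.3100  ⇒  S_min = 99/16 m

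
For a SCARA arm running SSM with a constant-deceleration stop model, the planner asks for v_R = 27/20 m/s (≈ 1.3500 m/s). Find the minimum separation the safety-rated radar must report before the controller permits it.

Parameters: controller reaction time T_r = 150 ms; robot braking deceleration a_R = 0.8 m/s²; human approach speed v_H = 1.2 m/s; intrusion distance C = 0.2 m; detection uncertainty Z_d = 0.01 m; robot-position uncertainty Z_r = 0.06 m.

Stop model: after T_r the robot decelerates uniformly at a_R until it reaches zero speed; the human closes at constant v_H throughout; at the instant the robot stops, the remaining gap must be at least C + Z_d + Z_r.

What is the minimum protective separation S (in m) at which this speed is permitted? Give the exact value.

S_min = 12213/3200 m = 3.8166 m

stop time T_s = (27/20)/(4/5) = 1.6875 s
robot in T_r: 1.3500·0.1500 = 0.2025 m
robot under decel: 1.3500²/(2·0.8000) = 1.1391 m
human closes 1.2000·1.8375 = 2.2050 m
C+Z_d+Z_r = 0.2000+0.0100+0.0600 = 0.2700 m
S_min ≈ 0.2025+1.1391+2.2050+0.2700  ⇒  S_min = 12213/3200 m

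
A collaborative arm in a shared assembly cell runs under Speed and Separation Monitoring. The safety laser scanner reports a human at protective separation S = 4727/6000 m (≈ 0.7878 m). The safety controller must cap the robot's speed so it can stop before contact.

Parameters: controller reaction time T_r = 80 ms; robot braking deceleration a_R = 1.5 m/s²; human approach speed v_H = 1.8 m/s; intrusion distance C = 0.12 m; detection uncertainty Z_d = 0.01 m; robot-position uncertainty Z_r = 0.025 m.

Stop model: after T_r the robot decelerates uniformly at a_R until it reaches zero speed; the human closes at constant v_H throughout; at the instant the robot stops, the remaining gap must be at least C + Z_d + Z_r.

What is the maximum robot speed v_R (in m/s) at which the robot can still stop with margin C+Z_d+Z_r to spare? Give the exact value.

collect terms ⇒ (1/3)·v_R² + (32/25)·v_R + (-2933/6000) = 0
  disc = (32/25)² − 4·(1/3)·(-2933/6000) = 51529/22500 ; √disc = 227/150
  v_R = (−(32/25) + 227/150) / (2·(1/3)) = 7/20 m/s
check:
braking lasts T_s = (7/20)/(3/2) = 0.2333 s
reaction-phase robot travel = 0.3500·0.0800 = 0.0280 m
robot covers 0.3500·0.2333 − ½·1.5000·0.2333² = 0.0408 m while stopping
human closes 1.8000·0.3133 = 0.5640 m
residual clearance needed = 0.1200+0.0100+0.0250 = 0.1550 m
sum ≈ 0.0280+0.0408+0.5640+0.1550 ≈ 0.7878 m = S ✓

v_R_max = 7/20 m/s = 0.3500 m/s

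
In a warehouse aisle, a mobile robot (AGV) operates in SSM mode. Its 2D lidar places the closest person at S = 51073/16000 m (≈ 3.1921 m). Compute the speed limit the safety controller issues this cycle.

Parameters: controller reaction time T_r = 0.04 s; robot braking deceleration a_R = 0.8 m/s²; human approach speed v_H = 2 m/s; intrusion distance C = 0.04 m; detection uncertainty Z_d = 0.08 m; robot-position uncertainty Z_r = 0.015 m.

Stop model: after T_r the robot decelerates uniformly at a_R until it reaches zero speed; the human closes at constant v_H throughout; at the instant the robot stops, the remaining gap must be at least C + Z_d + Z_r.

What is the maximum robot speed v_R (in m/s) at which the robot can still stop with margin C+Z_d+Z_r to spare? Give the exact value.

v_R_max = 19/20 m/s = 0.9500 m/s

collect terms ⇒ (5/8)·v_R² + (127/50)·v_R + (-47633/16000) = 0
  disc = (127/50)² − 4·(5/8)·(-47633/16000) = 2223081/160000 ; √disc = 1491/400
  v_R = (−(127/50) + 1491/400) / (2·(5/8)) = 19/20 m/s
check:
stop time T_s = (19/20)/(4/5) = 1.1875 s
robot in T_r: 0.9500·0.0400 = 0.0380 m
robot covers 0.9500·1.1875 − ½·0.8000·1.1875² = 0.5641 m while stopping
human over T_r+T_s: 2.0000·(0.0400+1.1875) = 2.4550 m
residual clearance needed = 0.0400+0.0800+0.0150 = 0.1350 m
sum ≈ 0.0380+0.5641+2.4550+0.1350 ≈ 3.1921 m = S ✓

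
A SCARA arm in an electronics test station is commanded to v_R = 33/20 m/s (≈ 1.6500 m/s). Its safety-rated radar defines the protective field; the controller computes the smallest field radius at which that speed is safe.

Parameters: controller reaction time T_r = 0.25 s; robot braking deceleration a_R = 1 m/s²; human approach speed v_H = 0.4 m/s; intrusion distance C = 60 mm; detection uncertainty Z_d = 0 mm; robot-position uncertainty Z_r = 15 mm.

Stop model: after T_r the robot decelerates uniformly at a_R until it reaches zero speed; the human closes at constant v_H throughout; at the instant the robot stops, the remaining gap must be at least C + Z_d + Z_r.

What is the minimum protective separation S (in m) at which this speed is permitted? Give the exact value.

S_min = 2087/800 m = 2.6088 m

T_s = v_R/a_R = (33/20)/1 = 1.6500 s
reaction-phase robot travel = 1.6500·0.2500 = 0.4125 m
robot covers 1.6500·1.6500 − ½·1.0000·1.6500² = 1.3613 m while stopping
person approaches 0.4000·(0.2500+1.6500) = 0.7600 m
C+Z_d+Z_r = 0.0600+0.0000+0.0150 = 0.0750 m
S_min ≈ 0.4125+1.3613+0.7600+0.0750  ⇒  S_min = 2087/800 m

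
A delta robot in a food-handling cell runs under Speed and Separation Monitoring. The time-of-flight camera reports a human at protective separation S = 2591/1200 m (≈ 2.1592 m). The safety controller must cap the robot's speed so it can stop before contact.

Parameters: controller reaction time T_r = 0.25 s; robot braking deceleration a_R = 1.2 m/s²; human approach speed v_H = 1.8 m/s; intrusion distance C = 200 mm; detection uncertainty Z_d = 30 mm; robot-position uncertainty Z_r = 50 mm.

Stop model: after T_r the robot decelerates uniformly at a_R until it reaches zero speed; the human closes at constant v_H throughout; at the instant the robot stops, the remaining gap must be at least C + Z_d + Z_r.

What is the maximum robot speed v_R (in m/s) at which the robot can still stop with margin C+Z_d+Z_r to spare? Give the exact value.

v_R_max = 7/10 m/s = 0.7000 m/s

collect terms ⇒ (5/12)·v_R² + (7/4)·v_R + (-343/240) = 0
  disc = (7/4)² − 4·(5/12)·(-343/240) = 49/9 ; √disc = 7/3
  v_R = (−(7/4) + 7/3) / (2·(5/12)) = 7/10 m/s
check:
braking lasts T_s = (7/10)/(6/5) = 0.5833 s
reaction-phase robot travel = 0.7000·0.2500 = 0.1750 m
robot covers 0.7000·0.5833 − ½·1.2000·0.5833² = 0.2042 m while stopping
human over T_r+T_s: 1.8000·(0.2500+0.5833) = 1.5000 m
C+Z_d+Z_r = 0.2000+0.0300+0.0500 = 0.2800 m
sum ≈ 0.1750+0.2042+1.5000+0.2800 ≈ 2.1592 m = S ✓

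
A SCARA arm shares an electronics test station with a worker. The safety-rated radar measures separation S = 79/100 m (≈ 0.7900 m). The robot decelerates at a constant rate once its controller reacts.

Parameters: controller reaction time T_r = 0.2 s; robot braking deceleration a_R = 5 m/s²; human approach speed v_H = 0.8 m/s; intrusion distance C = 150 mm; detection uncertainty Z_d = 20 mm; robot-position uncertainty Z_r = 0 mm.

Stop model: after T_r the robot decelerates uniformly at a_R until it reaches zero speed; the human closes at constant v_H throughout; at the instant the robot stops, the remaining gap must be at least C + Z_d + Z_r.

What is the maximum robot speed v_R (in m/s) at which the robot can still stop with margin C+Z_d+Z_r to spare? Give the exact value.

v_R_max = 1 m/s = 1.0000 m/s

collect terms ⇒ (1/10)·v_R² + (9/25)·v_R + (-23/50) = 0
  disc = (9/25)² − 4·(1/10)·(-23/50) = 196/625 ; √disc = 14/25
  v_R = (−(9/25) + 14/25) / (2·(1/10)) = 1 m/s
check:
T_s = v_R/a_R = 1/5 = 0.2000 s
robot covers v_R·T_r = 1.0000·0.2000 = 0.2000 m before braking
braking distance = 1.0000²/(2·5.0000) = 0.1000 m
person approaches 0.8000·(0.2000+0.2000) = 0.3200 m
margins: 0.1500+0.0200+0.0000 = 0.1700 m
sum ≈ 0.2000+0.1000+0.3200+0.1700 ≈ 0.7900 m = S ✓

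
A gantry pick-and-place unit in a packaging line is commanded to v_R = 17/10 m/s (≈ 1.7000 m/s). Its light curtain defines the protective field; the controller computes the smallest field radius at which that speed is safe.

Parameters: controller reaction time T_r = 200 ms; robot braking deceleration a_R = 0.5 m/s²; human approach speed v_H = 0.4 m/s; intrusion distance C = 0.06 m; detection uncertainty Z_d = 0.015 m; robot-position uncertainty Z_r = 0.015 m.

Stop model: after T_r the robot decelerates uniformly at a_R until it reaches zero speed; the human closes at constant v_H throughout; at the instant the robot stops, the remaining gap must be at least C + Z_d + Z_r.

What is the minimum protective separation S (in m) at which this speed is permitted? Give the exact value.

stop time T_s = (17/10)/(1/2) = 3.4000 s
robot covers v_R·T_r = 1.7000·0.2000 = 0.3400 m before braking
robot under decel: 1.7000²/(2·0.5000) = 2.8900 m
person approaches 0.4000·(0.2000+3.4000) = 1.4400 m
residual clearance needed = 0.0600+0.0150+0.0150 = 0.0900 m
S_min ≈ 0.3400+2.8900+1.4400+0.0900  ⇒  S_min = 119/25 m

S_min = 119/25 m = 4.7600 m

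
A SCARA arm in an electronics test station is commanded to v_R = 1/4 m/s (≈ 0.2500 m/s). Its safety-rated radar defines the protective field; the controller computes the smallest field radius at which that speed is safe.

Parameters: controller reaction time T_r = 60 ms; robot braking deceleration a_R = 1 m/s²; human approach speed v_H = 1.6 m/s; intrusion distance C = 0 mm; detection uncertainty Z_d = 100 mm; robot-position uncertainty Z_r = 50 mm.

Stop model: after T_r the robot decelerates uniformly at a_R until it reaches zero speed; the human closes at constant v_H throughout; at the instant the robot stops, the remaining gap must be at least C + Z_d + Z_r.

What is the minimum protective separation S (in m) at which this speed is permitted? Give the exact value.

S_min = 2769/4000 m = 0.6923 m

braking lasts T_s = (1/4)/1 = 0.2500 s
robot in T_r: 0.2500·0.0600 = 0.0150 m
robot covers 0.2500·0.2500 − ½·1.0000·0.2500² = 0.0312 m while stopping
person approaches 1.6000·(0.0600+0.2500) = 0.4960 m
residual clearance needed = 0.0000+0.1000+0.0500 = 0.1500 m
S_min ≈ 0.0150+0.0312+0.4960+0.1500  ⇒  S_min = 2769/4000 m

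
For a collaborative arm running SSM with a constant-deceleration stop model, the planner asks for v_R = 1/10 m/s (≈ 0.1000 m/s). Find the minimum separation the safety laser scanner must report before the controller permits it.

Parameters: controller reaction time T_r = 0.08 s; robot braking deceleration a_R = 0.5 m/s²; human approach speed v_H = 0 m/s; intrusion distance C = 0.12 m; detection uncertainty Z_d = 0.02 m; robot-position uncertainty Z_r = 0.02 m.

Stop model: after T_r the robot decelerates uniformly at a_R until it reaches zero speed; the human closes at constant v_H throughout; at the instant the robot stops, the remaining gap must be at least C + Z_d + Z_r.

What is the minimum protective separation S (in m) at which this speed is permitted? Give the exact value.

S_min = 89/500 m = 0.1780 m

T_s = v_R/a_R = (1/10)/(1/2) = 0.2000 s
reaction-phase robot travel = 0.1000·0.0800 = 0.0080 m
robot under decel: 0.1000²/(2·0.5000) = 0.0100 m
person approaches 0.0000·(0.0800+0.2000) = 0.0000 m
margins: 0.1200+0.0200+0.0200 = 0.1600 m
S_min ≈ 0.0080+0.0100+0.0000+0.1600  ⇒  S_min = 89/500 m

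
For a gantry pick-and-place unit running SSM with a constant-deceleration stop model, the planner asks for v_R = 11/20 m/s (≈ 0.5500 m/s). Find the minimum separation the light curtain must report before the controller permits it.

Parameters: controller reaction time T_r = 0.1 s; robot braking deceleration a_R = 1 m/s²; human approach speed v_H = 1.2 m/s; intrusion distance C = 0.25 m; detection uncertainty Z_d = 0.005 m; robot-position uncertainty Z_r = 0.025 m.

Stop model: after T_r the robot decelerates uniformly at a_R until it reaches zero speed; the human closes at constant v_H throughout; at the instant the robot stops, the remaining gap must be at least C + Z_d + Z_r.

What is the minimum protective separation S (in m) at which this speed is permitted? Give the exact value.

braking lasts T_s = (11/20)/1 = 0.5500 s
robot in T_r: 0.5500·0.1000 = 0.0550 m
braking distance = 0.5500²/(2·1.0000) = 0.1512 m
person approaches 1.2000·(0.1000+0.5500) = 0.7800 m
margins: 0.2500+0.0050+0.0250 = 0.2800 m
S_min ≈ 0.0550+0.1512+0.7800+0.2800  ⇒  S_min = 1013/800 m

S_min = 1013/800 m = 1.2663 m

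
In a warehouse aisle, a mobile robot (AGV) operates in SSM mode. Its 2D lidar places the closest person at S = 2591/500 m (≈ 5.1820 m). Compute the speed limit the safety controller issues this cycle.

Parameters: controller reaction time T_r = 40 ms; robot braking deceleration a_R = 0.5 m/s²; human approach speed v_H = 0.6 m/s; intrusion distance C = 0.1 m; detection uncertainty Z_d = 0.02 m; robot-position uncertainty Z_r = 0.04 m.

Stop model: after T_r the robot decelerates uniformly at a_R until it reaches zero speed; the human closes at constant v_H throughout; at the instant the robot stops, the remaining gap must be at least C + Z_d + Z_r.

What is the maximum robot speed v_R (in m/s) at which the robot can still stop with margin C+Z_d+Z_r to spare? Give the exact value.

quadratic (1)·v² + (31/25)·v + (-2499/500) = 0
  disc = (31/25)² − 4·(1)·(-2499/500) = 13456/625 ; √disc = 116/25
  v_R = (−(31/25) + 116/25) / (2·(1)) = 17/10 m/s
check:
braking lasts T_s = (17/10)/(1/2) = 3.4000 s
reaction-phase robot travel = 1.7000·0.0400 = 0.0680 m
robot under decel: 1.7000²/(2·0.5000) = 2.8900 m
person approaches 0.6000·(0.0400+3.4000) = 2.0640 m
margins: 0.1000+0.0200+0.0400 = 0.1600 m
sum ≈ 0.0680+2.8900+2.0640+0.1600 ≈ 5.1820 m = S ✓

v_R_max = 17/10 m/s = 1.7000 m/s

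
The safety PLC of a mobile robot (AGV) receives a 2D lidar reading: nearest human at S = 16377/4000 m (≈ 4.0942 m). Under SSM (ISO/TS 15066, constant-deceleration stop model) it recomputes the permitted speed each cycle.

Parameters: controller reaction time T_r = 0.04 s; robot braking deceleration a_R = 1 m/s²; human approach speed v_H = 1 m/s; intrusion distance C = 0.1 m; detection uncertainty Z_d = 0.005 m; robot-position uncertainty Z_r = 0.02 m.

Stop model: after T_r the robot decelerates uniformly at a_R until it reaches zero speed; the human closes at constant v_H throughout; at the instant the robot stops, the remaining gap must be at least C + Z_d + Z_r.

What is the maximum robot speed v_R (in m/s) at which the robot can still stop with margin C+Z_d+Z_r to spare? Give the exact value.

quadratic (1/2)·v² + (26/25)·v + (-15717/4000) = 0
  disc = (26/25)² − 4·(1/2)·(-15717/4000) = 89401/10000 ; √disc = 299/100
  v_R = (−(26/25) + 299/100) / (2·(1/2)) = 39/20 m/s
check:
stop time T_s = (39/20)/1 = 1.9500 s
robot covers v_R·T_r = 1.9500·0.0400 = 0.0780 m before braking
robot covers 1.9500·1.9500 − ½·1.0000·1.9500² = 1.9013 m while stopping
person approaches 1.0000·(0.0400+1.9500) = 1.9900 m
residual clearance needed = 0.1000+0.0050+0.0200 = 0.1250 m
sum ≈ 0.0780+1.9013+1.9900+0.1250 ≈ 4.0942 m = S ✓

v_R_max = 39/20 m/s = 1.9500 m/s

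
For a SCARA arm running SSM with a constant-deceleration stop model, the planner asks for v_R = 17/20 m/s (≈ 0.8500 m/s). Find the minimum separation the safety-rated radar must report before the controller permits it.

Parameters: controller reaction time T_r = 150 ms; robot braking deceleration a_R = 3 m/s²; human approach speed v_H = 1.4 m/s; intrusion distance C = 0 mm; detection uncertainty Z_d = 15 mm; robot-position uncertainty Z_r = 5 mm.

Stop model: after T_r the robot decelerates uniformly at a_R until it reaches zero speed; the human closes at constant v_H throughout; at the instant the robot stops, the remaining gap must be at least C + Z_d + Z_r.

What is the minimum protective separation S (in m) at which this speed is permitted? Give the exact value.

T_s = v_R/a_R = (17/20)/3 = 0.2833 s
reaction-phase robot travel = 0.8500·0.1500 = 0.1275 m
robot covers 0.8500·0.2833 − ½·3.0000·0.2833² = 0.1204 m while stopping
human closes 1.4000·0.4333 = 0.6067 m
margins: 0.0000+0.0150+0.0050 = 0.0200 m
S_min ≈ 0.1275+0.1204+0.6067+0.0200  ⇒  S_min = 2099/2400 m

S_min = 2099/2400 m = 0.8746 m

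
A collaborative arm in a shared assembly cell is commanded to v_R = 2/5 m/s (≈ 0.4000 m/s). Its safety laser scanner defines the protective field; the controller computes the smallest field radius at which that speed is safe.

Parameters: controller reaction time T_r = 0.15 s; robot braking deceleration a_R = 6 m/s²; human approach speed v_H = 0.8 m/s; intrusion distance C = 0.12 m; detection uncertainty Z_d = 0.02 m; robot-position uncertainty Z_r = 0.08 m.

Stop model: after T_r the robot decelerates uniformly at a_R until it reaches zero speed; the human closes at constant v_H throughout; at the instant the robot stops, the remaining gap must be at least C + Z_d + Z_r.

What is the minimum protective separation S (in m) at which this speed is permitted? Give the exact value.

S_min = 7/15 m = 0.4667 m

T_s = v_R/a_R = (2/5)/6 = 0.0667 s
robot covers v_R·T_r = 0.4000·0.1500 = 0.0600 m before braking
robot under decel: 0.4000²/(2·6.0000) = 0.0133 m
human over T_r+T_s: 0.8000·(0.1500+0.0667) = 0.1733 m
margins: 0.1200+0.0200+0.0800 = 0.2200 m
S_min ≈ 0.0600+0.0133+0.1733+0.2200  ⇒  S_min = 7/15 m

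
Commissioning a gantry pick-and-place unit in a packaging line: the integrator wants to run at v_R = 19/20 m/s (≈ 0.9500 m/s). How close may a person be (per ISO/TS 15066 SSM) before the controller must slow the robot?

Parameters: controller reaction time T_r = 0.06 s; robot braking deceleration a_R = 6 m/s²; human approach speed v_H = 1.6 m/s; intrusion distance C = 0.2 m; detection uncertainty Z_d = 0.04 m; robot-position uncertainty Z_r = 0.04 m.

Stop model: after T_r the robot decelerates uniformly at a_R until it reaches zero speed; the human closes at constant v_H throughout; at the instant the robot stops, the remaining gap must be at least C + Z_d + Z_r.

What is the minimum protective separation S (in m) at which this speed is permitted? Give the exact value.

S_min = 18277/24000 m = 0.7615 m

T_s = v_R/a_R = (19/20)/6 = 0.1583 s
reaction-phase robot travel = 0.9500·0.0600 = 0.0570 m
braking distance = 0.9500²/(2·6.0000) = 0.0752 m
human closes 1.6000·0.2183 = 0.3493 m
residual clearance needed = 0.2000+0.0400+0.0400 = 0.2800 m
S_min ≈ 0.0570+0.0752+0.3493+0.2800  ⇒  S_min = 18277/24000 m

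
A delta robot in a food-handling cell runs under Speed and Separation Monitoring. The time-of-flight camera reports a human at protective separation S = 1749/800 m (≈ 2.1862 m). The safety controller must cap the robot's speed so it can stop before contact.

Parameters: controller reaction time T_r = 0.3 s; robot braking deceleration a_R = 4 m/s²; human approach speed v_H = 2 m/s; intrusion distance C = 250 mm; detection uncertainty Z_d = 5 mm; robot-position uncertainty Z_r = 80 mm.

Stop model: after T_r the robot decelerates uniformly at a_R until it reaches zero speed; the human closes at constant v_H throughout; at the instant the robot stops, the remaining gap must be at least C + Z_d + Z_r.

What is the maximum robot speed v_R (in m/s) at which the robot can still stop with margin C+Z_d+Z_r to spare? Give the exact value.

v_R_max = 13/10 m/s = 1.3000 m/s

at the boundary: (1/8)·v² + (4/5)·v + (-1001/800) = 0
  disc = (4/5)² − 4·(1/8)·(-1001/800) = 81/64 ; √disc = 9/8
  v_R = (−(4/5) + 9/8) / (2·(1/8)) = 13/10 m/s
check:
braking lasts T_s = (13/10)/4 = 0.3250 s
reaction-phase robot travel = 1.3000·0.3000 = 0.3900 m
robot under decel: 1.3000²/(2·4.0000) = 0.2112 m
human over T_r+T_s: 2.0000·(0.3000+0.3250) = 1.2500 m
residual clearance needed = 0.2500+0.0050+0.0800 = 0.3350 m
sum ≈ 0.3900+0.2112+1.2500+0.3350 ≈ 2.1862 m = S ✓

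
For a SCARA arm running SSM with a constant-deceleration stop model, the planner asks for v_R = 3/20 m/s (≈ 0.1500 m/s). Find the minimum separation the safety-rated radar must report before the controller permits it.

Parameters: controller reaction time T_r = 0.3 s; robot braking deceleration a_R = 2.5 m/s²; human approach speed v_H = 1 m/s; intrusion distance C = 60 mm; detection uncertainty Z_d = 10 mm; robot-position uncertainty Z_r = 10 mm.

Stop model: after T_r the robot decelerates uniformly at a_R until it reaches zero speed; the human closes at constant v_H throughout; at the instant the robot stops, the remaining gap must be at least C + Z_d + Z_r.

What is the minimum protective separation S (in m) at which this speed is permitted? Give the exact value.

S_min = 979/2000 m = 0.4895 m

stop time T_s = (3/20)/(5/2) = 0.0600 s
robot in T_r: 0.1500·0.3000 = 0.0450 m
robot covers 0.1500·0.0600 − ½·2.5000·0.0600² = 0.0045 m while stopping
person approaches 1.0000·(0.3000+0.0600) = 0.3600 m
C+Z_d+Z_r = 0.0600+0.0100+0.0100 = 0.0800 m
S_min ≈ 0.0450+0.0045+0.3600+0.0800  ⇒  S_min = 979/2000 m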